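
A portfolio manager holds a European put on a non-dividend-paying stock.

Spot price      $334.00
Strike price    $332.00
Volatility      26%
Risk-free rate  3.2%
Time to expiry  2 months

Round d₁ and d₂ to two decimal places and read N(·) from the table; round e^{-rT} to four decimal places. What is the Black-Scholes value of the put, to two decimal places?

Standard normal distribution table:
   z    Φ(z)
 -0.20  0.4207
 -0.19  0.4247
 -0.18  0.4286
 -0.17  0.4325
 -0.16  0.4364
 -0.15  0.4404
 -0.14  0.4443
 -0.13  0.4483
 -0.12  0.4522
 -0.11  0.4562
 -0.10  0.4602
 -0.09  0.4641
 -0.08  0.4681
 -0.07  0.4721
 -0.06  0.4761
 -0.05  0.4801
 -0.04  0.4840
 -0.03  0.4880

$12.79

σ√T = 0.26·√0.1667 = 0.1061
d₁ = [ln(334/332) + (0.032 + ½·0.26²)·0.1667] / (σ√T) = (0.0060 + 0.0110) / 0.1061 = 0.1599 ≈ 0.16
d₂ = 0.1599 − 0.1061 = 0.0538 ≈ 0.05
e^(−rT) = e^(−0.032·0.1667) = 0.9947
N(−d₂) = N(-0.05) = 0.4801;  N(−d₁) = N(-0.16) = 0.4364
P = 332·0.9947·0.4801 − 334·0.4364 = 158.5484 − 145.7576 = 12.7908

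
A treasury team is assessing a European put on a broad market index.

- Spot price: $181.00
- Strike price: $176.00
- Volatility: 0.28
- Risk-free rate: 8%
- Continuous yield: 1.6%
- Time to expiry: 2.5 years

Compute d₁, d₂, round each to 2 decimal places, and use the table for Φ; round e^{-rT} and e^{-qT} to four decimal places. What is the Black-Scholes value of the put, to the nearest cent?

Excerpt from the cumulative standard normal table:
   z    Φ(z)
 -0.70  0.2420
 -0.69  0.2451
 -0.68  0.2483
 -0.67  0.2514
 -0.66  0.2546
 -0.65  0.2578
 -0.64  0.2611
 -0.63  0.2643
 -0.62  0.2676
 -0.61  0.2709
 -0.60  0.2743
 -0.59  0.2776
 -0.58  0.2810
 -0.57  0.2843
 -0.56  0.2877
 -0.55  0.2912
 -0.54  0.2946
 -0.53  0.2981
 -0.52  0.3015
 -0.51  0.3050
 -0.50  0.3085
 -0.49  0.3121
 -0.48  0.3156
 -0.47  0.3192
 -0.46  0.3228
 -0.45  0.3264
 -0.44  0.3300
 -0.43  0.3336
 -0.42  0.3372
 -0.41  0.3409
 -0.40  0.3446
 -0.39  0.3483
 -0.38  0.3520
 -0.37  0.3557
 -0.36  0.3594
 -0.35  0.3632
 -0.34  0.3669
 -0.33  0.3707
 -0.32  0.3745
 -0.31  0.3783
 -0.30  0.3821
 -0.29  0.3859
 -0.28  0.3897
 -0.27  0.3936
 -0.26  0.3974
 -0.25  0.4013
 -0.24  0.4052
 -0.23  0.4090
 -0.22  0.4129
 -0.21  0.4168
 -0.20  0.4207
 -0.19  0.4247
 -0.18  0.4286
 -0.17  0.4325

σ√T = 0.28·√2.5 = 0.4427
d₁ = [ln(181/176) + (0.08 − 0.016 + 0.28²/2)·2.5] / 0.4427 = [0.0280 + 0.2580] / 0.4427 = 0.6460 ⇒ 0.65
d₂ = d₁ − σ√T = 0.6460 − 0.4427 = 0.2033 ⇒ 0.20
exp(−qT) = exp(−0.016·2.5) = 0.9608;  exp(−rT) = exp(−0.08·2.5) = 0.8187
N(−d₂) = N(-0.20) = 0.4207;  N(−d₁) = N(-0.65) = 0.2578
P = 176·0.8187·0.4207 − 181·0.9608·0.2578 = 60.6192 − 44.8327 = 15.7865

$15.79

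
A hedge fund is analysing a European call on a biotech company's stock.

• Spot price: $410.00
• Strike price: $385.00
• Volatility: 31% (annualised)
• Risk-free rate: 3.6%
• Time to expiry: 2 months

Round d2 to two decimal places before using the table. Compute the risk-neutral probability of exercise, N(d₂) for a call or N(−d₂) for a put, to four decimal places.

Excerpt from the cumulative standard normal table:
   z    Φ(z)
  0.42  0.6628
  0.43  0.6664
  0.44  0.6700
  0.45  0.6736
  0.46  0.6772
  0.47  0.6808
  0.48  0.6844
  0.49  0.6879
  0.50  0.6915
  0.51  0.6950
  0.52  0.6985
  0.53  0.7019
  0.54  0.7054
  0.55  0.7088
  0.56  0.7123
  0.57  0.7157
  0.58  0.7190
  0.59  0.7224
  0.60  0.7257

σ√T = 0.31 × 0.4082 = 0.1266
d₁ = [ln(410/385) + (0.036 + 0.31²/2)·0.1667] / 0.1266 = [0.0629 + 0.0140] / 0.1266 = 0.6078 ⇒ 0.61
d₂ = d₁ − σ√T = 0.6078 − 0.1266 = 0.4812 ⇒ 0.48
Risk-neutral Pr[S_T > K] = N(d₂) = N(0.48) = 0.6844

0.6844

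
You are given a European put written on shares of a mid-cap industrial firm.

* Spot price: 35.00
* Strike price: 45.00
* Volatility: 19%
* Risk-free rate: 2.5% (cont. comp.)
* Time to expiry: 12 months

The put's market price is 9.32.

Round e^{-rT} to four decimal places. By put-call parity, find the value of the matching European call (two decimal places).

e^(−rT) = e^(−0.025·1) = 0.9753
Put-call parity: C − P = S − K·e^(−rT) = 35 − 45·0.9753 = 35 − 43.8885 = -8.8885
C = P + (C − P) = 9.32 + (-8.8885) = 0.4315

0.43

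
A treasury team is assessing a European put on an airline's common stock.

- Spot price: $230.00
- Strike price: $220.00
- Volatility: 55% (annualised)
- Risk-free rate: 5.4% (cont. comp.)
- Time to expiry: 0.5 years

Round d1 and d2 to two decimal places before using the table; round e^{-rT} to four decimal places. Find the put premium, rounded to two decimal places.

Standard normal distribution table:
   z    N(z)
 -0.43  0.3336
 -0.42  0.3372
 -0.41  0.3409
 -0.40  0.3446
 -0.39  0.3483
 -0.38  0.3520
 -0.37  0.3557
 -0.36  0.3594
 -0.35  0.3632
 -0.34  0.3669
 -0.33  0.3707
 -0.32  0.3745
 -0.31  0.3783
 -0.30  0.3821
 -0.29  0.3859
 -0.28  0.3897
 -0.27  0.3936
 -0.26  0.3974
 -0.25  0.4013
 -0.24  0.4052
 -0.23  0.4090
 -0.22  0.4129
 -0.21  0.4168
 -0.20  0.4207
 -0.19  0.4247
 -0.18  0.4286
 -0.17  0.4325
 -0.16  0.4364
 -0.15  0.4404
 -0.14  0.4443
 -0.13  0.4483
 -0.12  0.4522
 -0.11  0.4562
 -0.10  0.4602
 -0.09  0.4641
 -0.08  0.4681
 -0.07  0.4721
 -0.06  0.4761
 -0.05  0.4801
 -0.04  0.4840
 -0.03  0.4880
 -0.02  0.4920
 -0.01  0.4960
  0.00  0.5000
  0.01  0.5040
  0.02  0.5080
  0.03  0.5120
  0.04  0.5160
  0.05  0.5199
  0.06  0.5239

T = 0.5;  σ√T = 0.3889
ln(S/K) + (r + σ²/2)T = ln(230/220) + (0.054 + 0.55²/2)·0.5 = 0.0445 + 0.1026 = 0.1471
d₁ = 0.1471 / 0.3889 = 0.3782 ⇒ 0.38
d₂ = d₁ − σ√T = 0.3782 − 0.3889 = -0.0107 ⇒ -0.01
e^(−rT) = e^(−0.054·0.5) = 0.9734
N(−d₂) = N(0.01) = 0.5040;  N(−d₁) = N(-0.38) = 0.3520
P = 220·0.9734·0.5040 − 230·0.3520 = 107.9306 − 80.9600 = 26.9706

$26.97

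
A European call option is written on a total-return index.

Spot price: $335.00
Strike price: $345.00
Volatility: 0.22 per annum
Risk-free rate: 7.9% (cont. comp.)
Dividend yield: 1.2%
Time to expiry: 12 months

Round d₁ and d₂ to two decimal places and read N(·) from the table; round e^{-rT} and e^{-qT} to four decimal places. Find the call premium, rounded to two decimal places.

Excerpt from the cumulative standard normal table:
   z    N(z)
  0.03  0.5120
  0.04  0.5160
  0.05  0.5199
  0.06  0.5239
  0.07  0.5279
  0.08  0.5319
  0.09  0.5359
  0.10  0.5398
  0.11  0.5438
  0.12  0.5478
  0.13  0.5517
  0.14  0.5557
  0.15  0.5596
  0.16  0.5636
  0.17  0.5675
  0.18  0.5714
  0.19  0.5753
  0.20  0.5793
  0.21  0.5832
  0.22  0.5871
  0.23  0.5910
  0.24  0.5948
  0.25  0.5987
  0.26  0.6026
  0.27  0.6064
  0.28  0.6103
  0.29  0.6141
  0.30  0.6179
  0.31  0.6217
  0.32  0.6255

$35.01

σ√T = 0.22 × 1.0000 = 0.2200
ln(S/K) + (r − q + σ²/2)T = ln(335/345) + (0.079 − 0.012 + 0.22²/2)·1 = -0.0294 + 0.0912 = 0.0618
d₁ = 0.0618 / 0.2200 = 0.2808 which rounds to 0.28
d₂ = d₁ − σ√T = 0.2808 − 0.2200 = 0.0608 which rounds to 0.06
e^(−qT) = e^(−0.012·1) = 0.9881;  e^(−rT) = e^(−0.079·1) = 0.9240
N(d₁) = N(0.28) = 0.6103;  N(d₂) = N(0.06) = 0.5239
C = 335·0.9881·0.6103 − 345·0.9240·0.5239 = 202.0175 − 167.0088 = 35.0087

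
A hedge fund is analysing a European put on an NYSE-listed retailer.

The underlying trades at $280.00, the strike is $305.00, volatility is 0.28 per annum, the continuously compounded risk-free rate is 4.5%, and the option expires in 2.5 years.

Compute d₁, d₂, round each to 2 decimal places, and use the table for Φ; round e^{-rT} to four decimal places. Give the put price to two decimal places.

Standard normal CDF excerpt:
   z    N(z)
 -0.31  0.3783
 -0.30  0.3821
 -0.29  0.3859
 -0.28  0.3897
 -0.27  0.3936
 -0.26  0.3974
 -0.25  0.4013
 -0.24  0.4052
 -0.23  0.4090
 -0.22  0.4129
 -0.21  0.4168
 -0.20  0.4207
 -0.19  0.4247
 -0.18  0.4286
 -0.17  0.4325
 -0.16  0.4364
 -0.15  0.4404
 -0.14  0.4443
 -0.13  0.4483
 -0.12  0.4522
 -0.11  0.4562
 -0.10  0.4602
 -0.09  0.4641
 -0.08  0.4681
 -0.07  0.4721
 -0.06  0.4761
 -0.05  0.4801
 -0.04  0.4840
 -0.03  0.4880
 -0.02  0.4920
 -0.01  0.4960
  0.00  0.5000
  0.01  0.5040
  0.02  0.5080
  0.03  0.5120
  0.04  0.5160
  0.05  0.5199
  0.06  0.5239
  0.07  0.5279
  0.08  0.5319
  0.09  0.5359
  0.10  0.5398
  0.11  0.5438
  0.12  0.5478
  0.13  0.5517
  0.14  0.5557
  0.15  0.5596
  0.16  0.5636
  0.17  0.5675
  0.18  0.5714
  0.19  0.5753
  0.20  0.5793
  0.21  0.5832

$44.49

σ√T = 0.28 × 1.5811 = 0.4427
d₁ = [ln(280/305) + (0.045 + ½·0.28²)·2.5] / (σ√T) = (-0.0855 + 0.2105) / 0.4427 = 0.2823 → 0.28
d₂ = 0.2823 − 0.4427 = -0.1604 → -0.16
exp(−rT) = exp(−0.045·2.5) = 0.8936
N(−d₂) = N(0.16) = 0.5636;  N(−d₁) = N(-0.28) = 0.3897
P = 305·0.8936·0.5636 − 280·0.3897 = 153.6081 − 109.1160 = 44.4921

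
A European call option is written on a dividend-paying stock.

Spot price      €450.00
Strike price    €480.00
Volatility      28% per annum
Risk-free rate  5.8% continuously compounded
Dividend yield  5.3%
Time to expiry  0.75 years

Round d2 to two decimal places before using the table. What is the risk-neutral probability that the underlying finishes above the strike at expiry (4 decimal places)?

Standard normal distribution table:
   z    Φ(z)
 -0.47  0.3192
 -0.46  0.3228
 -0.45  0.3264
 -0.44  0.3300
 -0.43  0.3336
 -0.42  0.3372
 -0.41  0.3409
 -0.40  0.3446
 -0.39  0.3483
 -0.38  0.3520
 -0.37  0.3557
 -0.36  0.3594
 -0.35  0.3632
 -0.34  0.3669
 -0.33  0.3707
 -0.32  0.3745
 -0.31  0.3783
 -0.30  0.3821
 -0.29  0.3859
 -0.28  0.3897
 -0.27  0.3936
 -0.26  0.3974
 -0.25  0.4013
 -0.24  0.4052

σ√T = 0.28 × 0.8660 = 0.2425
d₁ = [ln(450/480) + (0.058 − 0.053 + 0.28²/2)·0.75] / 0.2425 = [-0.0645 + 0.0332] / 0.2425 = -0.1294 ≈ -0.13
d₂ = d₁ − σ√T = -0.1294 − 0.2425 = -0.3719 ≈ -0.37
Risk-neutral Pr[S_T > K] = N(d₂) = N(-0.37) = 0.3557

0.3557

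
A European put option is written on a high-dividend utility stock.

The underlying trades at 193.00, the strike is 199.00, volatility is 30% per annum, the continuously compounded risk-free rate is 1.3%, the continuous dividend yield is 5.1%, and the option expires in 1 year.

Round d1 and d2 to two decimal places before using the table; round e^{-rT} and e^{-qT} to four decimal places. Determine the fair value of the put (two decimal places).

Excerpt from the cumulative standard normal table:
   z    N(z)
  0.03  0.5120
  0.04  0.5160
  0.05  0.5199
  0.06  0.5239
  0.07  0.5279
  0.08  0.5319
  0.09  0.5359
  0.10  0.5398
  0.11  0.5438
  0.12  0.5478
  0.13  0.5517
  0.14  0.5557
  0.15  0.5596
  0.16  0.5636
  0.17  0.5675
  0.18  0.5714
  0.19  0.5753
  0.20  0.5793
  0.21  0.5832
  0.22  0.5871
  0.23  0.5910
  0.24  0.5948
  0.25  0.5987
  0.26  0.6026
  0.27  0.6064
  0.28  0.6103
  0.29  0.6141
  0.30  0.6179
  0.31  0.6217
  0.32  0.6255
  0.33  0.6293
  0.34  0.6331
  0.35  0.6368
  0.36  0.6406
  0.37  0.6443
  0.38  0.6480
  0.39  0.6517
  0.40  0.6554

σ√T = 0.3·√1 = 0.3000
d₁ = [ln(193/199) + (0.013 − 0.051 + ½·0.3²)·1] / (σ√T) = (-0.0306 + 0.0070) / 0.3000 = -0.0787 ≈ -0.08
d₂ = -0.0787 − 0.3000 = -0.3787 ≈ -0.38
exp(−qT) = exp(−0.051·1) = 0.9503;  exp(−rT) = exp(−0.013·1) = 0.9871
P = 199·0.9871·N(0.38) − 193·0.9503·N(0.08) = 199·0.9871·0.6480 − 193·0.9503·0.5319 = 127.2885 − 97.5547 = 29.7339

29.73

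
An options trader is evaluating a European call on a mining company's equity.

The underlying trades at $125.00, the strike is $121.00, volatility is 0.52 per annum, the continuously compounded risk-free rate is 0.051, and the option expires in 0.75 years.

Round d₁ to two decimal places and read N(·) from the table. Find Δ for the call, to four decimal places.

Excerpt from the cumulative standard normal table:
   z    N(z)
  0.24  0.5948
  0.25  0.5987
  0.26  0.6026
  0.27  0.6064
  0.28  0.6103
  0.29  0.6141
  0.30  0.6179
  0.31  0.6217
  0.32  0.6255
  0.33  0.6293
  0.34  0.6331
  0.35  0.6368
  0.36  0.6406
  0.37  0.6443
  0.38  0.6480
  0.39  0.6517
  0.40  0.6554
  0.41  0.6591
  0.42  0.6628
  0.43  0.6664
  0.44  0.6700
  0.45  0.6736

0.6480

σ√T = 0.52·√0.75 = 0.4503
d₁ = [ln(125/121) + (0.051 + 0.52²/2)·0.75] / 0.4503 = [0.0325 + 0.1396] / 0.4503 = 0.3823 which rounds to 0.38
N(d₁) = N(0.38) = 0.6480
Δ_call = N(d₁) = 0.6480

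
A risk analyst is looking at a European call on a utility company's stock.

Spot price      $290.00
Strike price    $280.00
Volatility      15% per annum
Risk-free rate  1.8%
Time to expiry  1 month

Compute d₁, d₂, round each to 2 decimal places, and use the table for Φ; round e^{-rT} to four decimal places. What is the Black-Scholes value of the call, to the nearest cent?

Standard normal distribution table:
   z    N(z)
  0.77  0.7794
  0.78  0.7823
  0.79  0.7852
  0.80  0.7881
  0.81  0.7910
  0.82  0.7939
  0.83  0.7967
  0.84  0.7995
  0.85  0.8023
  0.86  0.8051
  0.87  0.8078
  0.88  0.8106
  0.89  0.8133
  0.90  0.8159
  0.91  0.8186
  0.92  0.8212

$12.30

σ√T = 0.15·√0.08333 = 0.0433
ln(S/K) + (r + σ²/2)T = ln(290/280) + (0.018 + 0.15²/2)·0.08333 = 0.0351 + 0.0024 = 0.0375
d₁ = 0.0375 / 0.0433 = 0.8667 which rounds to 0.87
d₂ = d₁ − σ√T = 0.8667 − 0.0433 = 0.8234 which rounds to 0.82
exp(−rT) = exp(−0.018·0.08333) = 0.9985
N(d₁) = N(0.87) = 0.8078;  N(d₂) = N(0.82) = 0.7939
C = 290·0.8078 − 280·0.9985·0.7939 = 234.2620 − 221.9586 = 12.3034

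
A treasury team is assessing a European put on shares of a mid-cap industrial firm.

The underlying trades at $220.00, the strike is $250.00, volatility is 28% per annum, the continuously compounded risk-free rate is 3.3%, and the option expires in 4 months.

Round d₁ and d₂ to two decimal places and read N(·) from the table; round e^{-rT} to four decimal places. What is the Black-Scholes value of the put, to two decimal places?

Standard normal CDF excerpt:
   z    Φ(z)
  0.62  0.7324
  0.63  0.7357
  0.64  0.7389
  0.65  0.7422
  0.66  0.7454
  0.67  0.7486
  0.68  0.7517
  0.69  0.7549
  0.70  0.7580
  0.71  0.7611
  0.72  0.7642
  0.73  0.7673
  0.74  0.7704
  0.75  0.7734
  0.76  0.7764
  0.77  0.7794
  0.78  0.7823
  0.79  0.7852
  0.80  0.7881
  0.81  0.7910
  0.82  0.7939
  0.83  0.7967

σ√T = 0.28 × 0.5774 = 0.1617
ln(S/K) + (r + σ²/2)T = ln(220/250) + (0.033 + 0.28²/2)·0.3333 = -0.1278 + 0.0241 = -0.1038
d₁ = -0.1038 / 0.1617 = -0.6419 ≈ -0.64
d₂ = d₁ − σ√T = -0.6419 − 0.1617 = -0.8035 ≈ -0.80
exp(−rT) = exp(−0.033·0.3333) = 0.9891
N(−d₂) = N(0.80) = 0.7881;  N(−d₁) = N(0.64) = 0.7389
P = 250·0.9891·0.7881 − 220·0.7389 = 194.8774 − 162.5580 = 32.3194

$32.32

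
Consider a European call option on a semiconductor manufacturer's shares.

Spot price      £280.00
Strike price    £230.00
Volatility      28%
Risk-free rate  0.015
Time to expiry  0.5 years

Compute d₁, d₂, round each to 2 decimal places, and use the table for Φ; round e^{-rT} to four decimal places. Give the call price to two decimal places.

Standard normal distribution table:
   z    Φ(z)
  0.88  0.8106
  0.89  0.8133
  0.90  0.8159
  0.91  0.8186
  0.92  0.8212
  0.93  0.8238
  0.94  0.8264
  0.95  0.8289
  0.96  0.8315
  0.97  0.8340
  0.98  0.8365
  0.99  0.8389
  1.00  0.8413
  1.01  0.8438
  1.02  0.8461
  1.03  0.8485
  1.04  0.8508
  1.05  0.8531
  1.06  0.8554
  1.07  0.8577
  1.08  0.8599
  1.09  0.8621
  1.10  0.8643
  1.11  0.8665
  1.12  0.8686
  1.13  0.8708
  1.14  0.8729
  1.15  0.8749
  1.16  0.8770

£55.77

σ√T = 0.28 × 0.7071 = 0.1980
d₁ = [ln(280/230) + (0.015 + ½·0.28²)·0.5] / (σ√T) = (0.1967 + 0.0271) / 0.1980 = 1.1304 ⇒ 1.13
d₂ = 1.1304 − 0.1980 = 0.9324 ⇒ 0.93
exp(−rT) = exp(−0.015·0.5) = 0.9925
N(d₁) = N(1.13) = 0.8708;  N(d₂) = N(0.93) = 0.8238
C = 280·0.8708 − 230·0.9925·0.8238 = 243.8240 − 188.0529 = 55.7711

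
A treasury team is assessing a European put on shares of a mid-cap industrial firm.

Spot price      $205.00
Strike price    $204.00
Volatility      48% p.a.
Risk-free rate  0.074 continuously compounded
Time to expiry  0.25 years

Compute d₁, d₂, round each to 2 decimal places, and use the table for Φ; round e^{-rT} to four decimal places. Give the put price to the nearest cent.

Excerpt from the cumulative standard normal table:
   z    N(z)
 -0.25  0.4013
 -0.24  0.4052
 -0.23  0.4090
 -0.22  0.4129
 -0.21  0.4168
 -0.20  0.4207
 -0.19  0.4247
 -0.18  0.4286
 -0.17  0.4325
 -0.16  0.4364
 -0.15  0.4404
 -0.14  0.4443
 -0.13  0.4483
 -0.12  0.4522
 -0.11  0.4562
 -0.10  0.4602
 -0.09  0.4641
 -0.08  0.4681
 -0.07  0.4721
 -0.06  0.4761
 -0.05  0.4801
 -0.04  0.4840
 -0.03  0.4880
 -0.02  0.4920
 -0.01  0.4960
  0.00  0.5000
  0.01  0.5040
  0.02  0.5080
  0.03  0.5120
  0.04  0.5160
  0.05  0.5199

T = 0.25;  σ√T = 0.2400
d₁ = [ln(205/204) + (0.074 + 0.48²/2)·0.25] / 0.2400 = [0.0049 + 0.0473] / 0.2400 = 0.2175 → 0.22
d₂ = d₁ − σ√T = 0.2175 − 0.2400 = -0.0225 → -0.02
e^(−rT) = e^(−0.074·0.25) = 0.9817
N(−d₂) = N(0.02) = 0.5080;  N(−d₁) = N(-0.22) = 0.4129
P = 204·0.9817·0.5080 − 205·0.4129 = 101.7355 − 84.6445 = 17.0910

$17.09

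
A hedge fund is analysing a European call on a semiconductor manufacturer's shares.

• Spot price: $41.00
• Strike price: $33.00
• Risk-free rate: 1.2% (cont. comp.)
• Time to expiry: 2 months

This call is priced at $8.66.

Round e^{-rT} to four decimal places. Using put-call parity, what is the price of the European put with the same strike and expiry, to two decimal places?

e^(−rT) = e^(−0.012·0.1667) = 0.9980
Put-call parity: C − P = S − K·e^(−rT) = 41 − 33·0.9980 = 41 − 32.9340 = 8.0660
P = C − (C − P) = 8.66 − (8.0660) = 0.5940

$0.59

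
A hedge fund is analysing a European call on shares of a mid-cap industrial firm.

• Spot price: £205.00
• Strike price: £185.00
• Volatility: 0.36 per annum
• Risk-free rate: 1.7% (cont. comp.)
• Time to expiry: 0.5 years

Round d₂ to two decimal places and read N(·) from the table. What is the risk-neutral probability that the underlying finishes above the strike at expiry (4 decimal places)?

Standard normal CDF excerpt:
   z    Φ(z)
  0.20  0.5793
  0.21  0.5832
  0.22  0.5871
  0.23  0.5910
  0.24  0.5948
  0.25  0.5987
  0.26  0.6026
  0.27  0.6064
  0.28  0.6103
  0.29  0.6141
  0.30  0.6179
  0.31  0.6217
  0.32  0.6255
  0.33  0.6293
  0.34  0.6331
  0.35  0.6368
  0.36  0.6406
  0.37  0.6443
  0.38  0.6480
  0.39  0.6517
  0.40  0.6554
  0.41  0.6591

σ√T = 0.36·√0.5 = 0.2546
ln(S/K) + (r + σ²/2)T = ln(205/185) + (0.017 + 0.36²/2)·0.5 = 0.1027 + 0.0409 = 0.1436
d₁ = 0.1436 / 0.2546 = 0.5639 → 0.56
d₂ = d₁ − σ√T = 0.5639 − 0.2546 = 0.3094 → 0.31
Risk-neutral Pr[S_T > K] = N(d₂) = N(0.31) = 0.6217

0.6217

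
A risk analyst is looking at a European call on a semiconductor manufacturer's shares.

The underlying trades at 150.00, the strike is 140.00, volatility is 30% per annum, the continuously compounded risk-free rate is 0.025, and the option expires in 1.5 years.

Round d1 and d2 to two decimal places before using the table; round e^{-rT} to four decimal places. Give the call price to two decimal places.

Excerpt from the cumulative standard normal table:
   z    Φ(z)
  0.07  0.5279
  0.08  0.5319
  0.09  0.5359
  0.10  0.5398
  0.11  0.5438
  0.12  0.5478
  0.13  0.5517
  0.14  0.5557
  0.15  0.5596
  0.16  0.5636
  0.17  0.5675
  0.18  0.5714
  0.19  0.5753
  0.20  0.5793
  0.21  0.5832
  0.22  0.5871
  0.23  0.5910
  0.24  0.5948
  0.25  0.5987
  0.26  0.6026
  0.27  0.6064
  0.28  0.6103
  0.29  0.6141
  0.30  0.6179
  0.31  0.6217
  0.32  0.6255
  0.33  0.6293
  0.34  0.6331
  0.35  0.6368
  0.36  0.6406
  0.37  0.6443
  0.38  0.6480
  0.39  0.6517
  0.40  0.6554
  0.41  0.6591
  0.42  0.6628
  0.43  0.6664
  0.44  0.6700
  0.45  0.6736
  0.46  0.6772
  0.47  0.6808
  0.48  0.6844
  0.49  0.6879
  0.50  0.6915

σ√T = 0.3 × 1.2247 = 0.3674
d₁ = [ln(150/140) + (0.025 + 0.3²/2)·1.5] / 0.3674 = [0.0690 + 0.1050] / 0.3674 = 0.4735 which rounds to 0.47
d₂ = d₁ − σ√T = 0.4735 − 0.3674 = 0.1061 which rounds to 0.11
e^(−rT) = e^(−0.025·1.5) = 0.9632
N(d₁) = N(0.47) = 0.6808;  N(d₂) = N(0.11) = 0.5438
C = 150·0.6808 − 140·0.9632·0.5438 = 102.1200 − 73.3303 = 28.7897

28.79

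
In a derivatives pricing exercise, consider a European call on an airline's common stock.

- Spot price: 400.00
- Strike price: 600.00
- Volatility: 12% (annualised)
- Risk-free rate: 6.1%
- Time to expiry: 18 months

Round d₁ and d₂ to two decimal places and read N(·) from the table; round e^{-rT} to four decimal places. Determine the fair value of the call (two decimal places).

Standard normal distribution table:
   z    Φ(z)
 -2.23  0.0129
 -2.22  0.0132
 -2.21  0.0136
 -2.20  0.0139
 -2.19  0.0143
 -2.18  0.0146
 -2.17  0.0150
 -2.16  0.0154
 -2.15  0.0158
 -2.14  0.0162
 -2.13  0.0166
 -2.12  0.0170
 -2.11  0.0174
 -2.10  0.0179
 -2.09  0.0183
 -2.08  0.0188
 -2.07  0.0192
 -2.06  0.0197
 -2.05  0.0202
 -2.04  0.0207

σ√T = 0.12·√1.5 = 0.1470
d₁ = [ln(400/600) + (0.061 + 0.12²/2)·1.5] / 0.1470 = [-0.4055 + 0.1023] / 0.1470 = -2.0628 ⇒ -2.06
d₂ = d₁ − σ√T = -2.0628 − 0.1470 = -2.2097 ⇒ -2.21
exp(−rT) = exp(−0.061·1.5) = 0.9126
N(d₁) = N(-2.06) = 0.0197;  N(d₂) = N(-2.21) = 0.0136
C = 400·0.0197 − 600·0.9126·0.0136 = 7.8800 − 7.4468 = 0.4332

0.43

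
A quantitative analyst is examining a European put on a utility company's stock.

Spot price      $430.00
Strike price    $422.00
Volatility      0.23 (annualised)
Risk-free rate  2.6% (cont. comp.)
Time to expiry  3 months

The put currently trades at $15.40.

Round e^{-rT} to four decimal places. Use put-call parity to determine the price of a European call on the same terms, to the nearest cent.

$26.14

exp(−rT) = exp(−0.026·0.25) = 0.9935
Put-call parity: C − P = S − K·e^(−rT) = 430 − 422·0.9935 = 430 − 419.2570 = 10.7430
C = P + (C − P) = 15.40 + (10.7430) = 26.1430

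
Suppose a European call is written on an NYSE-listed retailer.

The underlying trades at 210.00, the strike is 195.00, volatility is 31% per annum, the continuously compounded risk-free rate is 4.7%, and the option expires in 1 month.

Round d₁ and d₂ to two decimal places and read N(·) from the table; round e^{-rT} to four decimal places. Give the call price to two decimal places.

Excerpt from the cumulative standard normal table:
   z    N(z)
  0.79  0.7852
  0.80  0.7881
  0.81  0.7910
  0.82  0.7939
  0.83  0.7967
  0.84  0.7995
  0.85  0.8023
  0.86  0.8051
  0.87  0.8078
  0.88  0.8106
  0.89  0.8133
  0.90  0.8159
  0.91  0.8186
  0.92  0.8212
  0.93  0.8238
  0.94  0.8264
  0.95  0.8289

17.70

σ√T = 0.31·√0.08333 = 0.0895
ln(S/K) + (r + σ²/2)T = ln(210/195) + (0.047 + 0.31²/2)·0.08333 = 0.0741 + 0.0079 = 0.0820
d₁ = 0.0820 / 0.0895 = 0.9166 which rounds to 0.92
d₂ = d₁ − σ√T = 0.9166 − 0.0895 = 0.8271 which rounds to 0.83
exp(−rT) = exp(−0.047·0.08333) = 0.9961
C = 210·N(0.92) − 195·0.9961·N(0.83) = 210·0.8212 − 195·0.9961·0.7967 = 172.4520 − 154.7506 = 17.7014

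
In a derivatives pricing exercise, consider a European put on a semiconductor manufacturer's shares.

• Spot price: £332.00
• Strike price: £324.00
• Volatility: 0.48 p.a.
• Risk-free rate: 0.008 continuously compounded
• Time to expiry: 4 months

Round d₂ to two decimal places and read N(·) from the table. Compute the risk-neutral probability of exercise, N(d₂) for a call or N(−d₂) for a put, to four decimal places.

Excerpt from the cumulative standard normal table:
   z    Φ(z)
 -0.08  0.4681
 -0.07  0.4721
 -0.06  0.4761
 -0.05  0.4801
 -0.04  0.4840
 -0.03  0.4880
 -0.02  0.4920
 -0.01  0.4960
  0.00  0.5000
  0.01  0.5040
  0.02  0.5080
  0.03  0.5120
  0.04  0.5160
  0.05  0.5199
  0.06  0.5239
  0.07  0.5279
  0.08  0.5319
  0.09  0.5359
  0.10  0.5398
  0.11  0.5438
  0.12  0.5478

0.5160

σ√T = 0.48·√0.3333 = 0.2771
ln(S/K) + (r + σ²/2)T = ln(332/324) + (0.008 + 0.48²/2)·0.3333 = 0.0244 + 0.0411 = 0.0655
d₁ = 0.0655 / 0.2771 = 0.2362 → 0.24
d₂ = d₁ − σ√T = 0.2362 − 0.2771 = -0.0409 → -0.04
Pr(exercise) under Q = N(−d₂) = N(0.04) = 0.5160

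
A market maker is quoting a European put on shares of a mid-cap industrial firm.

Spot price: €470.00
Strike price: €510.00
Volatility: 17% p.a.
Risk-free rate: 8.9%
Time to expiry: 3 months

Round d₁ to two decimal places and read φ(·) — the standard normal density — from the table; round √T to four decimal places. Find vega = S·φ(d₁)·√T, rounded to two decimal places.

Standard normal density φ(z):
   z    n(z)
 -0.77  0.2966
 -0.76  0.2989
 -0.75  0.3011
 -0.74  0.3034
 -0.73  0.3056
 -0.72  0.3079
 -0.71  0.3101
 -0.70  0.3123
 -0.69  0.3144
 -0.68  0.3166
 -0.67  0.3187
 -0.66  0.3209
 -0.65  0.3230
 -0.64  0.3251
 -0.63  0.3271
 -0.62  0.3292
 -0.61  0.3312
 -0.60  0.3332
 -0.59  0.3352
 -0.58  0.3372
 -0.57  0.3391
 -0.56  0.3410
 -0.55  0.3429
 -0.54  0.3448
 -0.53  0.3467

T = 0.25;  σ√T = 0.0850
ln(S/K) + (r + σ²/2)T = ln(470/510) + (0.089 + 0.17²/2)·0.25 = -0.0817 + 0.0259 = -0.0558
d₁ = -0.0558 / 0.0850 = -0.6567 ≈ -0.66
√T = √0.25 = 0.5000
φ(d₁) = φ(-0.66) = 0.3209
vega = S·φ(d₁)·√T = 470·0.3209·0.5000 = 75.4115

75.41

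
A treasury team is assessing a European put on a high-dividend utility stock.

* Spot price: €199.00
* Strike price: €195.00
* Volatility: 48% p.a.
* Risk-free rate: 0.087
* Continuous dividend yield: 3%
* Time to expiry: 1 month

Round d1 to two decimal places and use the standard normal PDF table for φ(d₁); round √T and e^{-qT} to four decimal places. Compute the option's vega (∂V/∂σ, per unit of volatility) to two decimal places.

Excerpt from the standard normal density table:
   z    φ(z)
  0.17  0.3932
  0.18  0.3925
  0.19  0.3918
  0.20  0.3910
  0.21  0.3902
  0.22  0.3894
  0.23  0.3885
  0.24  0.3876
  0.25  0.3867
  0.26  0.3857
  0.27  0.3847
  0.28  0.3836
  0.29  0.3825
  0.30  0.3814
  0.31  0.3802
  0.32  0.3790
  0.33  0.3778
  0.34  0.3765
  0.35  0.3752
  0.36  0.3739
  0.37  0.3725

22.16

T = 0.08333;  σ√T = 0.1386
ln(S/K) + (r − q + σ²/2)T = ln(199/195) + (0.087 − 0.03 + 0.48²/2)·0.08333 = 0.0203 + 0.0143 = 0.0347
d₁ = 0.0347 / 0.1386 = 0.2501 ⇒ 0.25
√T = √0.08333 = 0.2887
φ(d₁) = φ(0.25) = 0.3867
exp(−qT) = exp(−0.03·0.08333) = 0.9975
vega = S·exp(−qT)·φ(d₁)·√T = 199·0.9975·0.3867·0.2887 = 22.1609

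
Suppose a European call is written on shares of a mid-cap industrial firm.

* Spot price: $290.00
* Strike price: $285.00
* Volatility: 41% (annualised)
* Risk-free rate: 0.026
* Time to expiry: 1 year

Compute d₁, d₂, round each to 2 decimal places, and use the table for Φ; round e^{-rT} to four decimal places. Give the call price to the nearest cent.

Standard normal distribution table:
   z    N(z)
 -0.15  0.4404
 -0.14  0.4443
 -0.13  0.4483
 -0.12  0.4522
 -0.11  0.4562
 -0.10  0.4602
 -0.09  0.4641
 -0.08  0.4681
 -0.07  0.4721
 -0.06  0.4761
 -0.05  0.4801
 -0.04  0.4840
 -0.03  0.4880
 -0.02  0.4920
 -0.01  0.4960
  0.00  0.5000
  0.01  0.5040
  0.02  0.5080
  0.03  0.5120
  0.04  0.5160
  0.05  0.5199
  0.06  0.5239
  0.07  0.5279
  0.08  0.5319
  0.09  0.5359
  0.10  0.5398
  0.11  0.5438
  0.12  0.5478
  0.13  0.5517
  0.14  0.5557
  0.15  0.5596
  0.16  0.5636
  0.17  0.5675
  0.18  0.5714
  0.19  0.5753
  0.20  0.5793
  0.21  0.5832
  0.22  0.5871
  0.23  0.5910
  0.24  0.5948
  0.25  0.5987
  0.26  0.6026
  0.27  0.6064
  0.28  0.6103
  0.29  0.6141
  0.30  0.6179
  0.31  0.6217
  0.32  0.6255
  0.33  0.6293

$52.51

σ√T = 0.41 × 1.0000 = 0.4100
d₁ = [ln(290/285) + (0.026 + ½·0.41²)·1] / (σ√T) = (0.0174 + 0.1100) / 0.4100 = 0.3108 ≈ 0.31
d₂ = 0.3108 − 0.4100 = -0.0992 ≈ -0.10
e^(−rT) = e^(−0.026·1) = 0.9743
C = 290·N(0.31) − 285·0.9743·N(-0.10) = 290·0.6217 − 285·0.9743·0.4602 = 180.2930 − 127.7863 = 52.5067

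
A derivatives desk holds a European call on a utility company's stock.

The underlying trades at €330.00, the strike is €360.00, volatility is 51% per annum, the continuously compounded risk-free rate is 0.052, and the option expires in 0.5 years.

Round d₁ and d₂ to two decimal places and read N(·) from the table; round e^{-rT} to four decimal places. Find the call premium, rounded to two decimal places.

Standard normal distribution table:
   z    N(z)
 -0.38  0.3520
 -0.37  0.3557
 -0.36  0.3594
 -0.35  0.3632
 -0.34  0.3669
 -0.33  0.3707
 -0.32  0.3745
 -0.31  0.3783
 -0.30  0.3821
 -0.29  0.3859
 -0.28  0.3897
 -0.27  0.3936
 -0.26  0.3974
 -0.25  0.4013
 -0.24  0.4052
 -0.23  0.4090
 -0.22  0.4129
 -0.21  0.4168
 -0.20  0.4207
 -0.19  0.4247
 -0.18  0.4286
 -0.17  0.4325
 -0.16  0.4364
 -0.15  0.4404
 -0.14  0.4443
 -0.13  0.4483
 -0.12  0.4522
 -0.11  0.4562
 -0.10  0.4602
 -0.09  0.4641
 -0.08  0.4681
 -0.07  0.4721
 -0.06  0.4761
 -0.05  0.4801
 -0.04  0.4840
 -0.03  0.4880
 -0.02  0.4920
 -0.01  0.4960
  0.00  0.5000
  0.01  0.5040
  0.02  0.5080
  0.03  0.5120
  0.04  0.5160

σ√T = 0.51 × 0.7071 = 0.3606
ln(S/K) + (r + σ²/2)T = ln(330/360) + (0.052 + 0.51²/2)·0.5 = -0.0870 + 0.0910 = 0.0040
d₁ = 0.0040 / 0.3606 = 0.0111 ⇒ 0.01
d₂ = d₁ − σ√T = 0.0111 − 0.3606 = -0.3495 ⇒ -0.35
e^(−rT) = e^(−0.052·0.5) = 0.9743
N(d₁) = N(0.01) = 0.5040;  N(d₂) = N(-0.35) = 0.3632
C = 330·0.5040 − 360·0.9743·0.3632 = 166.3200 − 127.3917 = 38.9283

€38.93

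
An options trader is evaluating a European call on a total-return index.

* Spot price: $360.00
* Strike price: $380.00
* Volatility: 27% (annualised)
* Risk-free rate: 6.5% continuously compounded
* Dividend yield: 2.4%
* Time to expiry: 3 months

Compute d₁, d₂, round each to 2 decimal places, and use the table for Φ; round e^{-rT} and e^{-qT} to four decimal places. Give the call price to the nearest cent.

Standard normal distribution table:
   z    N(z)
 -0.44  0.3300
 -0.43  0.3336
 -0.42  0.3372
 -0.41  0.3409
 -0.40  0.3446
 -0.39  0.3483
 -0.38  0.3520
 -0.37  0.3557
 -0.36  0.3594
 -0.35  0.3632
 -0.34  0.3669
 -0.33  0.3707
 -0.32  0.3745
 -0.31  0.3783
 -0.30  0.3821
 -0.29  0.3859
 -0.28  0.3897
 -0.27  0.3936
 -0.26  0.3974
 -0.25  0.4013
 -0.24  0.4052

σ√T = 0.27·√0.25 = 0.1350
d₁ = [ln(360/380) + (0.065 − 0.024 + 0.27²/2)·0.25] / 0.1350 = [-0.0541 + 0.0194] / 0.1350 = -0.2571 ⇒ -0.26
d₂ = d₁ − σ√T = -0.2571 − 0.1350 = -0.3921 ⇒ -0.39
e^(−qT) = e^(−0.024·0.25) = 0.9940;  e^(−rT) = e^(−0.065·0.25) = 0.9839
C = 360·0.9940·N(-0.26) − 380·0.9839·N(-0.39) = 360·0.9940·0.3974 − 380·0.9839·0.3483 = 142.2056 − 130.2231 = 11.9825

$11.98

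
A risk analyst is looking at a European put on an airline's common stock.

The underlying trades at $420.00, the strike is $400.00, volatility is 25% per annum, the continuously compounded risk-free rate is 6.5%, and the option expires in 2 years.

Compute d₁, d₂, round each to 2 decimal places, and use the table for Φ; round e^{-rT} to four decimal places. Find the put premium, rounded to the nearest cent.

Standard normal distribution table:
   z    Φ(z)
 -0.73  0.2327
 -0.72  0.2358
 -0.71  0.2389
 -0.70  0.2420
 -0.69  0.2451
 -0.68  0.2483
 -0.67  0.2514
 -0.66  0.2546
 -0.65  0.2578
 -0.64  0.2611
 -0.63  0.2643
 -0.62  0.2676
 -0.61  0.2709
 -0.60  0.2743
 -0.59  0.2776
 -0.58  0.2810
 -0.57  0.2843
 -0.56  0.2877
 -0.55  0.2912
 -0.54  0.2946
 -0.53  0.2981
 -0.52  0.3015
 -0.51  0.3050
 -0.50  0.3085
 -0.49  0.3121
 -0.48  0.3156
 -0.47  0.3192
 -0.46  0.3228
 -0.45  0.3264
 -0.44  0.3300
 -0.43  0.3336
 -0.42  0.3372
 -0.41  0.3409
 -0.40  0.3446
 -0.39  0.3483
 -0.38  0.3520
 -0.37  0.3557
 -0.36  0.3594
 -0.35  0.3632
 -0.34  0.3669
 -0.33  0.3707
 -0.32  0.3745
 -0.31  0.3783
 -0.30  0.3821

T = 2;  σ√T = 0.3536
ln(S/K) + (r + σ²/2)T = ln(420/400) + (0.065 + 0.25²/2)·2 = 0.0488 + 0.1925 = 0.2413
d₁ = 0.2413 / 0.3536 = 0.6825 → 0.68
d₂ = d₁ − σ√T = 0.6825 − 0.3536 = 0.3289 → 0.33
exp(−rT) = exp(−0.065·2) = 0.8781
N(−d₂) = N(-0.33) = 0.3707;  N(−d₁) = N(-0.68) = 0.2483
P = 400·0.8781·0.3707 − 420·0.2483 = 130.2047 − 104.2860 = 25.9187

$25.92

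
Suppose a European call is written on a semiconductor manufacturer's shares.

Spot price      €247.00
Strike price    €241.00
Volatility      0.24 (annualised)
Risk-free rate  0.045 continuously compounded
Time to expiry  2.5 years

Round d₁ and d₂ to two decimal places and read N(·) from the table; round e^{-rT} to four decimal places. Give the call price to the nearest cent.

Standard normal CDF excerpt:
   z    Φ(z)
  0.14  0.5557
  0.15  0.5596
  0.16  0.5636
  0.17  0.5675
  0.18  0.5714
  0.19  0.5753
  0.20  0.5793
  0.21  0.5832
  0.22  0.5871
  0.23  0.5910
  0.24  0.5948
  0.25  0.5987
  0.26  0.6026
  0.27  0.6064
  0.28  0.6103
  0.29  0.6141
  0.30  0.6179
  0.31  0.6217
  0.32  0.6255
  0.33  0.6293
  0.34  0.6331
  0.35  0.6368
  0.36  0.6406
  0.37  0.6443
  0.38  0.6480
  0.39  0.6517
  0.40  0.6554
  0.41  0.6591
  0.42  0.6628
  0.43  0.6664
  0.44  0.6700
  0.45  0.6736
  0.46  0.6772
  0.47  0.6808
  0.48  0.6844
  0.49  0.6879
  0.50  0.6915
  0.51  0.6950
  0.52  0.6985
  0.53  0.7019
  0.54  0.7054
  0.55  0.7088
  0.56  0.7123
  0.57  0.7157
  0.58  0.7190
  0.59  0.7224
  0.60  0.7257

€52.86

T = 2.5;  σ√T = 0.3795
d₁ = [ln(247/241) + (0.045 + ½·0.24²)·2.5] / (σ√T) = (0.0246 + 0.1845) / 0.3795 = 0.5510 which rounds to 0.55
d₂ = 0.5510 − 0.3795 = 0.1715 which rounds to 0.17
exp(−rT) = exp(−0.045·2.5) = 0.8936
C = 247·N(0.55) − 241·0.8936·N(0.17) = 247·0.7088 − 241·0.8936·0.5675 = 175.0736 − 122.2154 = 52.8582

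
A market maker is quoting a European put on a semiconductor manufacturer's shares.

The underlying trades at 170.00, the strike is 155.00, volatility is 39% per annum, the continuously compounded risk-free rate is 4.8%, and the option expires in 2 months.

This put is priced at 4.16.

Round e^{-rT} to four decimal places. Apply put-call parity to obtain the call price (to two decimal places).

20.40

exp(−rT) = exp(−0.048·0.1667) = 0.9920
Put-call parity: C − P = S − K·e^(−rT) = 170 − 155·0.9920 = 170 − 153.7600 = 16.2400
C = P + (C − P) = 4.16 + (16.2400) = 20.4000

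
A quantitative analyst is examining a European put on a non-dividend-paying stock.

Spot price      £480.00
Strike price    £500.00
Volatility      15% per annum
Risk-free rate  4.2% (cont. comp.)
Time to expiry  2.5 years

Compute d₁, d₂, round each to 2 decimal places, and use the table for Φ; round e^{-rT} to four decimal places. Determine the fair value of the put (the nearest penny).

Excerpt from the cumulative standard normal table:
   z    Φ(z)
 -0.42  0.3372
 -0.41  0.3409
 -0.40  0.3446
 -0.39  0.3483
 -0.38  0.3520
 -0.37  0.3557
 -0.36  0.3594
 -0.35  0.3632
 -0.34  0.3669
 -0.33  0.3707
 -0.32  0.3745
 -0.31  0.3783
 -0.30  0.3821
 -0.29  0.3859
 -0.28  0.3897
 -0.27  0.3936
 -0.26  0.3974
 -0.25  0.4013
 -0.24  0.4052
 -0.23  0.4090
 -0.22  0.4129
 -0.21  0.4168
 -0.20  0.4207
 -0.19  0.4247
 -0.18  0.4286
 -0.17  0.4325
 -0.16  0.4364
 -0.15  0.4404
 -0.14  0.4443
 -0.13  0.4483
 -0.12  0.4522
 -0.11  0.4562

£31.06

σ√T = 0.15·√2.5 = 0.2372
d₁ = [ln(480/500) + (0.042 + 0.15²/2)·2.5] / 0.2372 = [-0.0408 + 0.1331] / 0.2372 = 0.3892 ⇒ 0.39
d₂ = d₁ − σ√T = 0.3892 − 0.2372 = 0.1520 ⇒ 0.15
e^(−rT) = e^(−0.042·2.5) = 0.9003
P = 500·0.9003·N(-0.15) − 480·N(-0.39) = 500·0.9003·0.4404 − 480·0.3483 = 198.2461 − 167.1840 = 31.0621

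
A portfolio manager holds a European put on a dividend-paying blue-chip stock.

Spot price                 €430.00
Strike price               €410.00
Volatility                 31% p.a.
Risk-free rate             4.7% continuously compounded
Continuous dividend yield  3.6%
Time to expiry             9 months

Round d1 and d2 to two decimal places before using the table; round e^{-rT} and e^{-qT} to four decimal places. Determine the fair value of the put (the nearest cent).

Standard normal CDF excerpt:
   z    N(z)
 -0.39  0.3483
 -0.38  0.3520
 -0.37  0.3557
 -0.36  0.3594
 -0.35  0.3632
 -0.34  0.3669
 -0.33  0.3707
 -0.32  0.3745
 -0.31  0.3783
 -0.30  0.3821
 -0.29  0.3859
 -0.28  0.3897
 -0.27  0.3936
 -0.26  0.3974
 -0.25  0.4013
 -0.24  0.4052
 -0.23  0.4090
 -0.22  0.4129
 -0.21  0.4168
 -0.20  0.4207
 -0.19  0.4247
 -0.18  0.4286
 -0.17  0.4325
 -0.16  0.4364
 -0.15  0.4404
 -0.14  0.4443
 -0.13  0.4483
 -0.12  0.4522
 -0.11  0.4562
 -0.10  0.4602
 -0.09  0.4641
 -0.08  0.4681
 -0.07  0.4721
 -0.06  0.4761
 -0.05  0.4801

σ√T = 0.31·√0.75 = 0.2685
d₁ = [ln(430/410) + (0.047 − 0.036 + ½·0.31²)·0.75] / (σ√T) = (0.0476 + 0.0443) / 0.2685 = 0.3424 → 0.34
d₂ = 0.3424 − 0.2685 = 0.0739 → 0.07
e^(−qT) = e^(−0.036·0.75) = 0.9734;  e^(−rT) = e^(−0.047·0.75) = 0.9654
N(−d₂) = N(-0.07) = 0.4721;  N(−d₁) = N(-0.34) = 0.3669
P = 410·0.9654·0.4721 − 430·0.9734·0.3669 = 186.8638 − 153.5704 = 33.2934

€33.29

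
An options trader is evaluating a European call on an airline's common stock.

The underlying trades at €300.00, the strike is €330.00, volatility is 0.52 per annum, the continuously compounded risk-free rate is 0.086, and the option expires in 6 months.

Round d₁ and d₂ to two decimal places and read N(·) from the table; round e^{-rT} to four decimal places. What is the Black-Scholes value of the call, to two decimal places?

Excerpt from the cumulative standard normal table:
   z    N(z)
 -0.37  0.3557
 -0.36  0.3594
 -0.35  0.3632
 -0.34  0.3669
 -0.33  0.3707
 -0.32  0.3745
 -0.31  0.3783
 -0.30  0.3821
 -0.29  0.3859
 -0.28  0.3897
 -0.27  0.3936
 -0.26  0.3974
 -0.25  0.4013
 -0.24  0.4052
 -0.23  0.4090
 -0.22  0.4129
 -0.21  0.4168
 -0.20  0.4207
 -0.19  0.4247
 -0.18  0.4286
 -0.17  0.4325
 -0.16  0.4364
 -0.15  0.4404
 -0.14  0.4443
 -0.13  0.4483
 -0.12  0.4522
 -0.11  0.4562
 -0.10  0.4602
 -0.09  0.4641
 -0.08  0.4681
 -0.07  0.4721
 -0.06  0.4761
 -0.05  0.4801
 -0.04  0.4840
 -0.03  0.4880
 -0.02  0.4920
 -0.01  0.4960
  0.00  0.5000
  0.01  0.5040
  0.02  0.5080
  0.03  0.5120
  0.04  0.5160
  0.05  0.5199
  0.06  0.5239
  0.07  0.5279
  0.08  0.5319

σ√T = 0.52 × 0.7071 = 0.3677
d₁ = [ln(300/330) + (0.086 + 0.52²/2)·0.5] / 0.3677 = [-0.0953 + 0.1106] / 0.3677 = 0.0416 → 0.04
d₂ = d₁ − σ√T = 0.0416 − 0.3677 = -0.3261 → -0.33
exp(−rT) = exp(−0.086·0.5) = 0.9579
C = 300·N(0.04) − 330·0.9579·N(-0.33) = 300·0.5160 − 330·0.9579·0.3707 = 154.8000 − 117.1809 = 37.6191

€37.62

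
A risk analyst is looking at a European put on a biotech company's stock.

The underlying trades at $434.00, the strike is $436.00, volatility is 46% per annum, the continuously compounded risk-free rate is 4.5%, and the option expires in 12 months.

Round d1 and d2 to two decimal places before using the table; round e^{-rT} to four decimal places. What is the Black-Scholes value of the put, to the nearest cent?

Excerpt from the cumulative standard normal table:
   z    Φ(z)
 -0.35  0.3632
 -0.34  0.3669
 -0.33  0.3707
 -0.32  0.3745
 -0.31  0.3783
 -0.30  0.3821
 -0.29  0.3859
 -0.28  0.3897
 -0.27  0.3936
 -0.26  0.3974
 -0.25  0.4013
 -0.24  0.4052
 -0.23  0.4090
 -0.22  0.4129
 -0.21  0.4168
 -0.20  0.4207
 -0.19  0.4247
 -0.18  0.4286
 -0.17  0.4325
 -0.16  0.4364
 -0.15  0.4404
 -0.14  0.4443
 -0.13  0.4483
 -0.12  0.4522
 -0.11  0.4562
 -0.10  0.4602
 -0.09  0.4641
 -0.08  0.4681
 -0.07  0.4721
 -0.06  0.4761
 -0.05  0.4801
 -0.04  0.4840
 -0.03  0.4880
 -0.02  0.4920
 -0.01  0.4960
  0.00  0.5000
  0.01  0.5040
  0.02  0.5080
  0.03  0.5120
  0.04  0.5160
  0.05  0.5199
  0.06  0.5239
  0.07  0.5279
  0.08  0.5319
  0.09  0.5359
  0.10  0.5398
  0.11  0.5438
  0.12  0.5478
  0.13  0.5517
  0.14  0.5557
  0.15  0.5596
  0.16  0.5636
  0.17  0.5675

T = 1;  σ√T = 0.4600
d₁ = [ln(434/436) + (0.045 + 0.46²/2)·1] / 0.4600 = [-0.0046 + 0.1508] / 0.4600 = 0.3178 ≈ 0.32
d₂ = d₁ − σ√T = 0.3178 − 0.4600 = -0.1422 ≈ -0.14
exp(−rT) = exp(−0.045·1) = 0.9560
N(−d₂) = N(0.14) = 0.5557;  N(−d₁) = N(-0.32) = 0.3745
P = 436·0.9560·0.5557 − 434·0.3745 = 231.6247 − 162.5330 = 69.0917

$69.09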